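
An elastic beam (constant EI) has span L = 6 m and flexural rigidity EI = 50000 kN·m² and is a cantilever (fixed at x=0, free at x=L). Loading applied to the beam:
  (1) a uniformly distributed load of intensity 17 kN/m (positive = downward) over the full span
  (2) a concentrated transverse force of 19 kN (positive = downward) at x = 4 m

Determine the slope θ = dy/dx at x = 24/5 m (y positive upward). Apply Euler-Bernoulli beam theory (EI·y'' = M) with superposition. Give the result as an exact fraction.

Load 1 — uniform load w=17 kN/m over full span:
  θ_1 = -wx(x²-3Lx+3L²)/(6EI) = -17·(24/5)·((24/5)²-3·6·(24/5)+3·6²)/(6·50000) = -4743/390625 rad
Load 2 — point force P=19 kN at a=4 m (b=L-a=2):
  θ_2 = -Pa²/(2EI)  [x>a] = -19·4²/(2·50000) = -19/6250 rad
Superposition: θ = Σ θ_i = -11861/781250 rad ≈ -0.015182 rad

θ(24/5) = -11861/781250 rad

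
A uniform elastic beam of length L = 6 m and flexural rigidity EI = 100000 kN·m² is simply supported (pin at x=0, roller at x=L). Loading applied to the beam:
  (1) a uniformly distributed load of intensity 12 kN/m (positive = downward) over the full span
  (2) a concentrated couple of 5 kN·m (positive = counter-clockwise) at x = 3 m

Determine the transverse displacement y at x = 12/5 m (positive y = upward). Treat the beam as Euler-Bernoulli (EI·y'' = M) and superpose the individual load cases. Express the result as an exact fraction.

y(12/5) = -121203/62500000 m

Load 1 — uniform load w=12 kN/m over full span:
  y_1 = -wx(L³-2Lx²+x³)/(24EI) = -12·(12/5)·(6³-2·6·(12/5)²+(12/5)³)/(24·100000) = -7533/3906250 m
Load 2 — applied couple M₀=5 kN·m at a=3 m (b=L-a=3):
  y_2 = (M₀x³/(6L)+C₁x)/EI  [x≤a] with C₁=M₀(3b²-L²)/(6L)=-5/4 = (5·(12/5)³/(6·6)+(-5/4)·(12/5))/100000 = -27/2500000 m
Superposition: y = Σ y_i = -121203/62500000 m ≈ -0.001939 m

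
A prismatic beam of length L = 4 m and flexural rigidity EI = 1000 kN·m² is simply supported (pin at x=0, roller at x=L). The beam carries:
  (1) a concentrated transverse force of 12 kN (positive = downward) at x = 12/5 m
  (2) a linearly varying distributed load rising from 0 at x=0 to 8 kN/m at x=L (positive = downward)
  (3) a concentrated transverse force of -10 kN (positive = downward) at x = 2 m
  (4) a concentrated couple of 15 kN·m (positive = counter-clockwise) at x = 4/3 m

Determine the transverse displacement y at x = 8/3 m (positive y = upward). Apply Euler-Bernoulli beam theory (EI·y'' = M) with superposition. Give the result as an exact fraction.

Load 1 — point force P=12 kN at a=12/5 m (b=L-a=8/5):
  y_1 = -Pa(L-x)(2Lx-a²-x²)/(6LEI)  [x>a] = -12·(12/5)·(4-(8/3))·(2·4·(8/3)-(12/5)²-(8/3)²)/(6·4·1000) = -1904/140625 m
Load 2 — triangular load w₀=8 kN/m (0→w₀ over full span):
  y_2 = -w₀x(7L⁴-10L²x²+3x⁴)/(360LEI) = -8·(8/3)·(7·4⁴-10·4²·(8/3)²+3·(8/3)⁴)/(360·4·1000) = -1088/91125 m
Load 3 — point force P=-10 kN at a=2 m (b=L-a=2):
  y_3 = -Pa(L-x)(2Lx-a²-x²)/(6LEI)  [x>a] = -(-10)·2·(4-(8/3))·(2·4·(8/3)-2²-(8/3)²)/(6·4·1000) = 23/2025 m
Load 4 — applied couple M₀=15 kN·m at a=4/3 m (b=L-a=8/3):
  y_4 = (M₀x³/(6L)-M₀(x-a)²/2+C₁x)/EI  [x>a] with C₁=M₀(3b²-L²)/(6L)=10/3 = (15·(8/3)³/(6·4)-15·((8/3)-(4/3))²/2+(10/3)·(8/3))/1000 = 1/135 m
Superposition: y = Σ y_i = -76474/11390625 m ≈ -0.006714 m

y(8/3) = -76474/11390625 m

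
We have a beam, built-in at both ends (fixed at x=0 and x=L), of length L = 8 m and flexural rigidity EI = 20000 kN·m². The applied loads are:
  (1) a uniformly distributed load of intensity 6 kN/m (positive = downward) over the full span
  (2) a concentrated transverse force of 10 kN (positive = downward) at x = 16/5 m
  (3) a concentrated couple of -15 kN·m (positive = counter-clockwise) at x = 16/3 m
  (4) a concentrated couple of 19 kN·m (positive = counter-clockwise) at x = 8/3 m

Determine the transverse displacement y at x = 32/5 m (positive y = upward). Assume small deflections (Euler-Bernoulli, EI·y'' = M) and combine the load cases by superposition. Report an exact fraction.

Load 1 — uniform load w=6 kN/m over full span:
  y_1 = -wx²(L-x)²/(24EI) = -6·(32/5)²·(8-(32/5))²/(24·20000) = -512/390625 m
Load 2 — point force P=10 kN at a=16/5 m (b=L-a=24/5):
  y_2 = -Pa²(L-x)²(3bL-(3b+a)(L-x))/(6L³EI)  [x>a] = -10·(16/5)²·(8-(32/5))²·(3·(24/5)·8-(3·(24/5)+(16/5))·(8-(32/5)))/(6·8³·20000) = -2176/5859375 m
Load 3 — applied couple M₀=-15 kN·m at a=16/3 m (b=L-a=8/3):
  y_3 = (R_Ax³/6 - M_Ax²/2 - M₀(x-a)²/2)/EI  [x>a] with R_A=-5/2, M_A=-5 = ((-5/2)·(32/5)³/6 - (-5)·(32/5)²/2 - (-15)·((32/5)-(16/3))²/2)/20000 = 4/46875 m
Load 4 — applied couple M₀=19 kN·m at a=8/3 m (b=L-a=16/3):
  y_4 = (R_Ax³/6 - M_Ax²/2 - M₀(x-a)²/2)/EI  [x>a] with R_A=19/6, M_A=0 = ((19/6)·(32/5)³/6 - 0·(32/5)²/2 - 19·((32/5)-(8/3))²/2)/20000 = 209/703125 m
Superposition: y = Σ y_i = -22843/17578125 m ≈ -0.001300 m

y(32/5) = -22843/17578125 m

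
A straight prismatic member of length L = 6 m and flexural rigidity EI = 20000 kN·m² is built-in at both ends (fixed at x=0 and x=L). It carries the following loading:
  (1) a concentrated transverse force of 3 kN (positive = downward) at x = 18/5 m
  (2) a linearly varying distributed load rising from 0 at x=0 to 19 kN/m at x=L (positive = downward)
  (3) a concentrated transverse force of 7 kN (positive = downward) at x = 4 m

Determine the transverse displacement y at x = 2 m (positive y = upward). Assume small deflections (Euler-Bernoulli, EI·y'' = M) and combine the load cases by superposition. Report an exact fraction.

y(2) = -74659/50625000 m

Load 1 — point force P=3 kN at a=18/5 m (b=L-a=12/5):
  y_1 = -Pb²x²(3aL-(3a+b)x)/(6L³EI)  [x≤a] = -3·(12/5)²·2²·(3·(18/5)·6-(3·(18/5)+(12/5))·2)/(6·6³·20000) = -8/78125 m
Load 2 — triangular load w₀=19 kN/m (0→w₀ over full span):
  y_2 = -w₀x²(L-x)²(x+2L)/(120LEI) = -19·2²·(6-2)²·(2+2·6)/(120·6·20000) = -133/112500 m
Load 3 — point force P=7 kN at a=4 m (b=L-a=2):
  y_3 = -Pb²x²(3aL-(3a+b)x)/(6L³EI)  [x≤a] = -7·2²·2²·(3·4·6-(3·4+2)·2)/(6·6³·20000) = -77/405000 m
Superposition: y = Σ y_i = -74659/50625000 m ≈ -0.001475 m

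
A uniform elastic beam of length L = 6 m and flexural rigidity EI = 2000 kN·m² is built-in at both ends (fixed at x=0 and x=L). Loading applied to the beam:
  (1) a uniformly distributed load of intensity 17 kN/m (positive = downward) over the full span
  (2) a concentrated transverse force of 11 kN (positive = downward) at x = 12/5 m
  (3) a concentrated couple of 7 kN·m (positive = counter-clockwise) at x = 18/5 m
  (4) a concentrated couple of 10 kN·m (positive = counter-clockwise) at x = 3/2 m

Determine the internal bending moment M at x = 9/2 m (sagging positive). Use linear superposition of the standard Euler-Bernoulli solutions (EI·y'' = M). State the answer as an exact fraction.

Load 1 — uniform load w=17 kN/m over full span:
  M_1 = wLx/2 - wL²/12 - wx²/2 = 17·6·(9/2)/2 - 17·6²/12 - 17·(9/2)²/2 = 51/8 kN·m
Load 2 — point force P=11 kN at a=12/5 m (b=L-a=18/5):
  M_2 = Pa²(a+3b)(L-x)/L³ - Pa²b/L²  [x>a] = 11·(12/5)²·((12/5)+3·(18/5))·(6-(9/2))/6³ - 11·(12/5)²·(18/5)/6² = -66/125 kN·m
Load 3 — applied couple M₀=7 kN·m at a=18/5 m (b=L-a=12/5):
  M_3 = R_Ax - M_A - M₀  [x>a] with R_A=42/25, M_A=56/25 = (42/25)·(9/2) - (56/25) - 7 = -42/25 kN·m
Load 4 — applied couple M₀=10 kN·m at a=3/2 m (b=L-a=9/2):
  M_4 = R_Ax - M_A - M₀  [x>a] with R_A=15/8, M_A=-15/8 = (15/8)·(9/2) - (-15/8) - 10 = 5/16 kN·m
Superposition: M = Σ M_i = 8959/2000 kN·m ≈ 4.479500 kN·m

M(9/2) = 8959/2000 kN·m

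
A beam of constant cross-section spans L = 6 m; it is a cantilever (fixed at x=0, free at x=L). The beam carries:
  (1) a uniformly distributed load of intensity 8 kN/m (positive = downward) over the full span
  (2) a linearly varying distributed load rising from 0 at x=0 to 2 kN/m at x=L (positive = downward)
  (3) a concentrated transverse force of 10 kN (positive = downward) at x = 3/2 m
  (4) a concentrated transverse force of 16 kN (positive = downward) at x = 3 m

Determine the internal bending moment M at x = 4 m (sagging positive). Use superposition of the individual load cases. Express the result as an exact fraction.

M(4) = -176/9 kN·m

Load 1 — uniform load w=8 kN/m over full span:
  M_1 = -w(L-x)²/2 = -8·(6-4)²/2 = -16 kN·m
Load 2 — triangular load w₀=2 kN/m (0→w₀ over full span):
  M_2 = w₀Lx/2 - w₀L²/3 - w₀x³/(6L) = 2·6·4/2 - 2·6²/3 - 2·4³/(6·6) = -32/9 kN·m
Load 3 — point force P=10 kN at a=3/2 m (b=L-a=9/2):
  M_3 = 0  [x>a] = 0 kN·m
Load 4 — point force P=16 kN at a=3 m (b=L-a=3):
  M_4 = 0  [x>a] = 0 kN·m
Superposition: M = Σ M_i = -176/9 kN·m ≈ -19.555556 kN·m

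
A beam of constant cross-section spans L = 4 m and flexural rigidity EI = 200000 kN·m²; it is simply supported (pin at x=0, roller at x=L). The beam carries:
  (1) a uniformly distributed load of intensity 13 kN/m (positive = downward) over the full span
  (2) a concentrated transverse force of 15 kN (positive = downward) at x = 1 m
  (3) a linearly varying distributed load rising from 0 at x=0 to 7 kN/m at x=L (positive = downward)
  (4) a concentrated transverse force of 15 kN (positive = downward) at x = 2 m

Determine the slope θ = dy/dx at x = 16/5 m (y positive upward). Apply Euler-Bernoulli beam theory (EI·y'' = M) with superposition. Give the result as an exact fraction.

Load 1 — uniform load w=13 kN/m over full span:
  θ_1 = -w(L³-6Lx²+4x³)/(24EI) = -13·(4³-6·4·(16/5)²+4·(16/5)³)/(24·200000) = 429/3125000 rad
Load 2 — point force P=15 kN at a=1 m (b=L-a=3):
  θ_2 = -Pa(2L²-6Lx+3x²+a²)/(6LEI)  [x>a] = -15·1·(2·4²-6·4·(16/5)+3·(16/5)²+1²)/(6·4·200000) = 327/8000000 rad
Load 3 — triangular load w₀=7 kN/m (0→w₀ over full span):
  θ_3 = -w₀(7L⁴-30L²x²+15x⁴)/(360LEI) = -7·(7·4⁴-30·4²·(16/5)²+15·(16/5)⁴)/(360·4·200000) = 5299/140625000 rad
Load 4 — point force P=15 kN at a=2 m (b=L-a=2):
  θ_4 = -Pa(2L²-6Lx+3x²+a²)/(6LEI)  [x>a] = -15·2·(2·4²-6·4·(16/5)+3·(16/5)²+2²)/(6·4·200000) = 63/1000000 rad
Superposition: θ = Σ θ_i = 2509531/9000000000 rad ≈ 0.000279 rad

θ(16/5) = 2509531/9000000000 rad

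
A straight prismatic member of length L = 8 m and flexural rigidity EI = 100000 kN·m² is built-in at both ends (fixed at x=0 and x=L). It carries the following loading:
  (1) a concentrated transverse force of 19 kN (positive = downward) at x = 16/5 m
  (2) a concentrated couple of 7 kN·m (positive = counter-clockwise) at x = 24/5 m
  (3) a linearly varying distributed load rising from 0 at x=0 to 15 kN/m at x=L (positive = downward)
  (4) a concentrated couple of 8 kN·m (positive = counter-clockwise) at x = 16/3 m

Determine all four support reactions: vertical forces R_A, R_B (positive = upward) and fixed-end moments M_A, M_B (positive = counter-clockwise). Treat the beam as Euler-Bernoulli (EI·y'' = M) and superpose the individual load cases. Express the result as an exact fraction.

Load 1 — point force P=19 kN at a=16/5 m (b=L-a=24/5):
  R_A = Pb²(3a+b)/L³ = 19·(24/5)²·(3·(16/5)+(24/5))/8³ = 1539/125 kN
  M_A = Pab²/L² = 19·(16/5)·(24/5)²/8² = 2736/125 kN·m
  R_B = Pa²(a+3b)/L³ = 19·(16/5)²·((16/5)+3·(24/5))/8³ = 836/125 kN
  M_B = -Pa²b/L² = -19·(16/5)²·(24/5)/8² = -1824/125 kN·m
Load 2 — applied couple M₀=7 kN·m at a=24/5 m (b=L-a=16/5):
  R_A = 6M₀ab/L³ = 6·7·(24/5)·(16/5)/8³ = 63/50 kN
  M_A = M₀b(2a-b)/L² = 7·(16/5)·(2·(24/5)-(16/5))/8² = 56/25 kN·m
  R_B = -6M₀ab/L³ = -6·7·(24/5)·(16/5)/8³ = -63/50 kN
  M_B = M₀a(2b-a)/L² = 7·(24/5)·(2·(16/5)-(24/5))/8² = 21/25 kN·m
Load 3 — triangular load w₀=15 kN/m (0→w₀ over full span):
  R_A = 3w₀L/20 = 3·15·8/20 = 18 kN
  M_A = w₀L²/30 = 15·8²/30 = 32 kN·m
  R_B = 7w₀L/20 = 7·15·8/20 = 42 kN
  M_B = -w₀L²/20 = -15·8²/20 = -48 kN·m
Load 4 — applied couple M₀=8 kN·m at a=16/3 m (b=L-a=8/3):
  R_A = 6M₀ab/L³ = 6·8·(16/3)·(8/3)/8³ = 4/3 kN
  M_A = M₀b(2a-b)/L² = 8·(8/3)·(2·(16/3)-(8/3))/8² = 8/3 kN·m
  R_B = -6M₀ab/L³ = -6·8·(16/3)·(8/3)/8³ = -4/3 kN
  M_B = M₀a(2b-a)/L² = 8·(16/3)·(2·(8/3)-(16/3))/8² = 0 kN·m
Superposition: R_A = 24679/750 kN, M_A = 22048/375 kN·m, R_B = 34571/750 kN, M_B = -7719/125 kN·m

R_A = 24679/750 kN, M_A = 22048/375 kN·m, R_B = 34571/750 kN, M_B = -7719/125 kN·m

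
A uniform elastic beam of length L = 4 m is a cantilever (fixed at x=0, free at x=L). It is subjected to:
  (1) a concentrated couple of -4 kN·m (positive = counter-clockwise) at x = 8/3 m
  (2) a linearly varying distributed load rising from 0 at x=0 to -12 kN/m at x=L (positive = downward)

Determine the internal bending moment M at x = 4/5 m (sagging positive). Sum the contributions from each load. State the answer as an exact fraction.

M(4/5) = 5132/125 kN·m

Load 1 — applied couple M₀=-4 kN·m at a=8/3 m (b=L-a=4/3):
  M_1 = M₀  [x≤a] = (-4) = -4 kN·m
Load 2 — triangular load w₀=-12 kN/m (0→w₀ over full span):
  M_2 = w₀Lx/2 - w₀L²/3 - w₀x³/(6L) = (-12)·4·(4/5)/2 - (-12)·4²/3 - (-12)·(4/5)³/(6·4) = 5632/125 kN·m
Superposition: M = Σ M_i = 5132/125 kN·m ≈ 41.056000 kN·m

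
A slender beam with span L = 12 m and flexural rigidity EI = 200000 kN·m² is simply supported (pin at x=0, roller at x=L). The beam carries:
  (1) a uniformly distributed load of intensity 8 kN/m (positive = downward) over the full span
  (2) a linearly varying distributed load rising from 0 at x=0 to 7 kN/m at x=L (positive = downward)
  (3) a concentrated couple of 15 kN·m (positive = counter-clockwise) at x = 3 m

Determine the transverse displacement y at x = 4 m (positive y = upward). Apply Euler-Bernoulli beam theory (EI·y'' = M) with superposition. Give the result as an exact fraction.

Load 1 — uniform load w=8 kN/m over full span:
  y_1 = -wx(L³-2Lx²+x³)/(24EI) = -8·4·(12³-2·12·4²+4³)/(24·200000) = -88/9375 m
Load 2 — triangular load w₀=7 kN/m (0→w₀ over full span):
  y_2 = -w₀x(7L⁴-10L²x²+3x⁴)/(360LEI) = -7·4·(7·12⁴-10·12²·4²+3·4⁴)/(360·12·200000) = -112/28125 m
Load 3 — applied couple M₀=15 kN·m at a=3 m (b=L-a=9):
  y_3 = (M₀x³/(6L)-M₀(x-a)²/2+C₁x)/EI  [x>a] with C₁=M₀(3b²-L²)/(6L)=165/8 = (15·4³/(6·12)-15·(4-3)²/2+(165/8)·4)/200000 = 53/120000 m
Superposition: y = Σ y_i = -23269/1800000 m ≈ -0.012927 m

y(4) = -23269/1800000 m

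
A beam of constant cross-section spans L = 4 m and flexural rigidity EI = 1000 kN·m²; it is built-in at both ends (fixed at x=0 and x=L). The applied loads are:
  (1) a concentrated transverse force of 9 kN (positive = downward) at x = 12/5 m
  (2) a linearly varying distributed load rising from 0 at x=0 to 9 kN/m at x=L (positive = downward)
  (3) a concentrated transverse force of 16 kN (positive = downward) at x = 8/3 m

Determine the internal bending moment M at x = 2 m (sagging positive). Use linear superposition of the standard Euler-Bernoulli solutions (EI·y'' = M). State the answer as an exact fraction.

M(2) = 2123/225 kN·m

Load 1 — point force P=9 kN at a=12/5 m (b=L-a=8/5):
  M_1 = Pb²(3a+b)x/L³ - Pab²/L²  [x≤a] = 9·(8/5)²·(3·(12/5)+(8/5))·2/4³ - 9·(12/5)·(8/5)²/4² = 72/25 kN·m
Load 2 — triangular load w₀=9 kN/m (0→w₀ over full span):
  M_2 = 3w₀Lx/20 - w₀L²/30 - w₀x³/(6L) = 3·9·4·2/20 - 9·4²/30 - 9·2³/(6·4) = 3 kN·m
Load 3 — point force P=16 kN at a=8/3 m (b=L-a=4/3):
  M_3 = Pb²(3a+b)x/L³ - Pab²/L²  [x≤a] = 16·(4/3)²·(3·(8/3)+(4/3))·2/4³ - 16·(8/3)·(4/3)²/4² = 32/9 kN·m
Superposition: M = Σ M_i = 2123/225 kN·m ≈ 9.435556 kN·m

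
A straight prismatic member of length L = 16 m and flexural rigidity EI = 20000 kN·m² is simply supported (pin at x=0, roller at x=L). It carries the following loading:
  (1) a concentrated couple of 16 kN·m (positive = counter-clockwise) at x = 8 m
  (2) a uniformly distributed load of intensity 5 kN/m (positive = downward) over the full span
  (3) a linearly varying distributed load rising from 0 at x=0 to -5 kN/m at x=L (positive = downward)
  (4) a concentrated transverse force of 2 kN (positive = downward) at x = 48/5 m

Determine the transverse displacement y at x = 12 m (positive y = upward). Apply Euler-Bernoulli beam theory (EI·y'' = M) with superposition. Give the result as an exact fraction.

Load 1 — applied couple M₀=16 kN·m at a=8 m (b=L-a=8):
  y_1 = (M₀x³/(6L)-M₀(x-a)²/2+C₁x)/EI  [x>a] with C₁=M₀(3b²-L²)/(6L)=-32/3 = (16·12³/(6·16)-16·(12-8)²/2+(-32/3)·12)/20000 = 1/625 m
Load 2 — uniform load w=5 kN/m over full span:
  y_2 = -wx(L³-2Lx²+x³)/(24EI) = -5·12·(16³-2·16·12²+12³)/(24·20000) = -19/125 m
Load 3 — triangular load w₀=-5 kN/m (0→w₀ over full span):
  y_3 = -w₀x(7L⁴-10L²x²+3x⁴)/(360LEI) = -(-5)·12·(7·16⁴-10·16²·12²+3·12⁴)/(360·16·20000) = 119/1500 m
Load 4 — point force P=2 kN at a=48/5 m (b=L-a=32/5):
  y_4 = -Pa(L-x)(2Lx-a²-x²)/(6LEI)  [x>a] = -2·(48/5)·(16-12)·(2·16·12-(48/5)²-12²)/(6·16·20000) = -462/78125 m
Superposition: y = Σ y_i = -72169/937500 m ≈ -0.076980 m

y(12) = -72169/937500 m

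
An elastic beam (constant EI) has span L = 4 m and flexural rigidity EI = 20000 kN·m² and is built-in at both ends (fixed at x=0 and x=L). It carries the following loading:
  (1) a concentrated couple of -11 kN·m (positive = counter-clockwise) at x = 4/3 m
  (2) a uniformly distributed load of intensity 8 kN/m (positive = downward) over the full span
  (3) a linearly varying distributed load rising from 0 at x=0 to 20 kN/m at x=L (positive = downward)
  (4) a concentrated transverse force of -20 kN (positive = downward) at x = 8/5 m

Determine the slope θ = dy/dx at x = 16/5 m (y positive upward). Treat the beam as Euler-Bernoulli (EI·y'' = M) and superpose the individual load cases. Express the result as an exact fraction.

θ(16/5) = 3481/9375000 rad

Load 1 — applied couple M₀=-11 kN·m at a=4/3 m (b=L-a=8/3):
  θ_1 = (R_Ax²/2 - M_Ax - M₀(x-a))/EI  [x>a] with R_A=-11/3, M_A=0 = ((-11/3)·(16/5)²/2 - 0·(16/5) - (-11)·((16/5)-(4/3)))/20000 = 11/125000 rad
Load 2 — uniform load w=8 kN/m over full span:
  θ_2 = -wx(L-x)(L-2x)/(12EI) = -8·(16/5)·(4-(16/5))·(4-2·(16/5))/(12·20000) = 16/78125 rad
Load 3 — triangular load w₀=20 kN/m (0→w₀ over full span):
  θ_3 = -w₀(2x(L-x)(L-2x)(x+2L)+x²(L-x)²)/(120LEI) = -20·(2·(16/5)·(4-(16/5))·(4-2·(16/5))·((16/5)+2·4)+(16/5)²·(4-(16/5))²)/(120·4·20000) = 64/234375 rad
Load 4 — point force P=-20 kN at a=8/5 m (b=L-a=12/5):
  θ_4 = Pa²(L-x)(2bL-(3b+a)(L-x))/(2L³EI)  [x>a] = (-20)·(8/5)²·(4-(16/5))·(2·(12/5)·4-(3·(12/5)+(8/5))·(4-(16/5)))/(2·4³·20000) = -76/390625 rad
Superposition: θ = Σ θ_i = 3481/9375000 rad ≈ 0.000371 rad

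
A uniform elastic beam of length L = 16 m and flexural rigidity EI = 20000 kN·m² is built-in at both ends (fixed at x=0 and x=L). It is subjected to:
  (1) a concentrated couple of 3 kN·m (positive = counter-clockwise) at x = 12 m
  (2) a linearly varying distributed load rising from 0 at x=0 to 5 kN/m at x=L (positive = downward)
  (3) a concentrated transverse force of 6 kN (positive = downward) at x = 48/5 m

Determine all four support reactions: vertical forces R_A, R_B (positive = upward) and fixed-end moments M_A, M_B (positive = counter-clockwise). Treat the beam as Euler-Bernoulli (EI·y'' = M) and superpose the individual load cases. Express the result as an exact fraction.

R_A = 229167/16000 kN, M_A = 316921/6000 kN·m, R_B = 506833/16000 kN, M_B = -156773/2000 kN·m

Load 1 — applied couple M₀=3 kN·m at a=12 m (b=L-a=4):
  R_A = 6M₀ab/L³ = 6·3·12·4/16³ = 27/128 kN
  M_A = M₀b(2a-b)/L² = 3·4·(2·12-4)/16² = 15/16 kN·m
  R_B = -6M₀ab/L³ = -6·3·12·4/16³ = -27/128 kN
  M_B = M₀a(2b-a)/L² = 3·12·(2·4-12)/16² = -9/16 kN·m
Load 2 — triangular load w₀=5 kN/m (0→w₀ over full span):
  R_A = 3w₀L/20 = 3·5·16/20 = 12 kN
  M_A = w₀L²/30 = 5·16²/30 = 128/3 kN·m
  R_B = 7w₀L/20 = 7·5·16/20 = 28 kN
  M_B = -w₀L²/20 = -5·16²/20 = -64 kN·m
Load 3 — point force P=6 kN at a=48/5 m (b=L-a=32/5):
  R_A = Pb²(3a+b)/L³ = 6·(32/5)²·(3·(48/5)+(32/5))/16³ = 264/125 kN
  M_A = Pab²/L² = 6·(48/5)·(32/5)²/16² = 1152/125 kN·m
  R_B = Pa²(a+3b)/L³ = 6·(48/5)²·((48/5)+3·(32/5))/16³ = 486/125 kN
  M_B = -Pa²b/L² = -6·(48/5)²·(32/5)/16² = -1728/125 kN·m
Superposition: R_A = 229167/16000 kN, M_A = 316921/6000 kN·m, R_B = 506833/16000 kN, M_B = -156773/2000 kN·m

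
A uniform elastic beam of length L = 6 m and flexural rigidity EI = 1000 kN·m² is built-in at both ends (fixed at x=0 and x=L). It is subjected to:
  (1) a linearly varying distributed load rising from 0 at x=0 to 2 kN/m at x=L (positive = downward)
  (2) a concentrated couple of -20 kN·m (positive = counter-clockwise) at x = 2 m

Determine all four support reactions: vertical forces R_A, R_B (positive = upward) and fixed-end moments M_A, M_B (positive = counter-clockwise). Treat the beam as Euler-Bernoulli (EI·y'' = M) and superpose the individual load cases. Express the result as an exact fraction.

R_A = -119/45 kN, M_A = 12/5 kN·m, R_B = 389/45 kN, M_B = -154/15 kN·m

Load 1 — triangular load w₀=2 kN/m (0→w₀ over full span):
  R_A = 3w₀L/20 = 3·2·6/20 = 9/5 kN
  M_A = w₀L²/30 = 2·6²/30 = 12/5 kN·m
  R_B = 7w₀L/20 = 7·2·6/20 = 21/5 kN
  M_B = -w₀L²/20 = -2·6²/20 = -18/5 kN·m
Load 2 — applied couple M₀=-20 kN·m at a=2 m (b=L-a=4):
  R_A = 6M₀ab/L³ = 6·(-20)·2·4/6³ = -40/9 kN
  M_A = M₀b(2a-b)/L² = (-20)·4·(2·2-4)/6² = 0 kN·m
  R_B = -6M₀ab/L³ = -6·(-20)·2·4/6³ = 40/9 kN
  M_B = M₀a(2b-a)/L² = (-20)·2·(2·4-2)/6² = -20/3 kN·m
Superposition: R_A = -119/45 kN, M_A = 12/5 kN·m, R_B = 389/45 kN, M_B = -154/15 kN·m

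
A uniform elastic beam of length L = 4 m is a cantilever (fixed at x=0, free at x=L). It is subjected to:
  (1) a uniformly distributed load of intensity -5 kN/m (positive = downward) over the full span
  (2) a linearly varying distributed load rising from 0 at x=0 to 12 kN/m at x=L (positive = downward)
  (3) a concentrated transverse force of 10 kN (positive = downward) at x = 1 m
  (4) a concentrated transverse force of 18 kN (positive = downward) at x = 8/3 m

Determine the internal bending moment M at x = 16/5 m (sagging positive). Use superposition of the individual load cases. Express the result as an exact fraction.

M(16/5) = -248/125 kN·m

Load 1 — uniform load w=-5 kN/m over full span:
  M_1 = -w(L-x)²/2 = -(-5)·(4-(16/5))²/2 = 8/5 kN·m
Load 2 — triangular load w₀=12 kN/m (0→w₀ over full span):
  M_2 = w₀Lx/2 - w₀L²/3 - w₀x³/(6L) = 12·4·(16/5)/2 - 12·4²/3 - 12·(16/5)³/(6·4) = -448/125 kN·m
Load 3 — point force P=10 kN at a=1 m (b=L-a=3):
  M_3 = 0  [x>a] = 0 kN·m
Load 4 — point force P=18 kN at a=8/3 m (b=L-a=4/3):
  M_4 = 0  [x>a] = 0 kN·m
Superposition: M = Σ M_i = -248/125 kN·m ≈ -1.984000 kN·m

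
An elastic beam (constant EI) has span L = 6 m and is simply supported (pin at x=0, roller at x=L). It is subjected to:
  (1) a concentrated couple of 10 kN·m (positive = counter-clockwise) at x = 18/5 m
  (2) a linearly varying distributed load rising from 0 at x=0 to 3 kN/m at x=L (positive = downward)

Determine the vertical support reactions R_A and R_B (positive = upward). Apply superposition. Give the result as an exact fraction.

R_A = 14/3 kN, R_B = 13/3 kN

Load 1 — applied couple M₀=10 kN·m at a=18/5 m (b=L-a=12/5):
  R_A = M₀/L = 10/6 = 5/3 kN
  R_B = -M₀/L = -10/6 = -5/3 kN
Load 2 — triangular load w₀=3 kN/m (0→w₀ over full span):
  R_A = w₀L/6 = 3·6/6 = 3 kN
  R_B = w₀L/3 = 3·6/3 = 6 kN
Superposition: R_A = 14/3 kN, R_B = 13/3 kN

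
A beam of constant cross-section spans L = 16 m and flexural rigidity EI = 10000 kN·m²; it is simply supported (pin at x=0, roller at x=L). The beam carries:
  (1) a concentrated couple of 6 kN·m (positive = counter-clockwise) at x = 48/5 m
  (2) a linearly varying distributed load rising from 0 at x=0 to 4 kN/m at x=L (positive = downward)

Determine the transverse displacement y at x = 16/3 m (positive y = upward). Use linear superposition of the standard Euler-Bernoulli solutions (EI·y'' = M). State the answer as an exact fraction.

y(16/3) = -1678144/11390625 m

Load 1 — applied couple M₀=6 kN·m at a=48/5 m (b=L-a=32/5):
  y_1 = (M₀x³/(6L)+C₁x)/EI  [x≤a] with C₁=M₀(3b²-L²)/(6L)=-208/25 = (6·(16/3)³/(6·16)+(-208/25)·(16/3))/10000 = -1472/421875 m
Load 2 — triangular load w₀=4 kN/m (0→w₀ over full span):
  y_2 = -w₀x(7L⁴-10L²x²+3x⁴)/(360LEI) = -4·(16/3)·(7·16⁴-10·16²·(16/3)²+3·(16/3)⁴)/(360·16·10000) = -65536/455625 m
Superposition: y = Σ y_i = -1678144/11390625 m ≈ -0.147327 m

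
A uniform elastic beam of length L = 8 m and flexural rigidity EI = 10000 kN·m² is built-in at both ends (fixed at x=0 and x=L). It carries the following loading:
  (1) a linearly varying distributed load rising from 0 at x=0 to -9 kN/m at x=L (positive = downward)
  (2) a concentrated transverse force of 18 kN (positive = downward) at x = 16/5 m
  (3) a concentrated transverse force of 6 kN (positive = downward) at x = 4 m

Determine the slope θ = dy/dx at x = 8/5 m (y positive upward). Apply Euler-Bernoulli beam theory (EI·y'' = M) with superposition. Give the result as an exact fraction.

θ(8/5) = -1329/1953125 rad

Load 1 — triangular load w₀=-9 kN/m (0→w₀ over full span):
  θ_1 = -w₀(2x(L-x)(L-2x)(x+2L)+x²(L-x)²)/(120LEI) = -(-9)·(2·(8/5)·(8-(8/5))·(8-2·(8/5))·((8/5)+2·8)+(8/5)²·(8-(8/5))²)/(120·8·10000) = 672/390625 rad
Load 2 — point force P=18 kN at a=16/5 m (b=L-a=24/5):
  θ_2 = -Pb²x(2aL-(3a+b)x)/(2L³EI)  [x≤a] = -18·(24/5)²·(8/5)·(2·(16/5)·8-(3·(16/5)+(24/5))·(8/5))/(2·8³·10000) = -3564/1953125 rad
Load 3 — point force P=6 kN at a=4 m (b=L-a=4):
  θ_3 = -Pb²x(2aL-(3a+b)x)/(2L³EI)  [x≤a] = -6·4²·(8/5)·(2·4·8-(3·4+4)·(8/5))/(2·8³·10000) = -9/15625 rad
Superposition: θ = Σ θ_i = -1329/1953125 rad ≈ -0.000680 rad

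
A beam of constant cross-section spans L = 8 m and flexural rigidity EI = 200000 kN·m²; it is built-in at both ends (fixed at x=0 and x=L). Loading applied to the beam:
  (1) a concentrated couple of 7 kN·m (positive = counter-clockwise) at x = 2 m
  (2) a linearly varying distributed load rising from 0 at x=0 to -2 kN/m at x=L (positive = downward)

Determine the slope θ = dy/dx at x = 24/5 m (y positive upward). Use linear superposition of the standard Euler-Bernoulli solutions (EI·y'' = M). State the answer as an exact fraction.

Load 1 — applied couple M₀=7 kN·m at a=2 m (b=L-a=6):
  θ_1 = (R_Ax²/2 - M_Ax - M₀(x-a))/EI  [x>a] with R_A=63/64, M_A=-21/16 = ((63/64)·(24/5)²/2 - (-21/16)·(24/5) - 7·((24/5)-2))/200000 = -49/5000000 rad
Load 2 — triangular load w₀=-2 kN/m (0→w₀ over full span):
  θ_2 = -w₀(2x(L-x)(L-2x)(x+2L)+x²(L-x)²)/(120LEI) = -(-2)·(2·(24/5)·(8-(24/5))·(8-2·(24/5))·((24/5)+2·8)+(24/5)²·(8-(24/5))²)/(120·8·200000) = -16/1953125 rad
Superposition: θ = Σ θ_i = -2249/125000000 rad ≈ -0.000018 rad

θ(24/5) = -2249/125000000 rad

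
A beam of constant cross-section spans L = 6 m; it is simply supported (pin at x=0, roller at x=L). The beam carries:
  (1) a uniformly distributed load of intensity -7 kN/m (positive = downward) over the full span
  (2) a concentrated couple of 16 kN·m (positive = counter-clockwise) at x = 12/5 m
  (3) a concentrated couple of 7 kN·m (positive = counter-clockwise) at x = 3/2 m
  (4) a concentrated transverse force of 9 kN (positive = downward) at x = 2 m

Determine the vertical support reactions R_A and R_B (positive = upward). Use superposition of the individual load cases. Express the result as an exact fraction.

Load 1 — uniform load w=-7 kN/m over full span:
  R_A = wL/2 = (-7)·6/2 = -21 kN
  R_B = wL/2 = (-7)·6/2 = -21 kN
Load 2 — applied couple M₀=16 kN·m at a=12/5 m (b=L-a=18/5):
  R_A = M₀/L = 16/6 = 8/3 kN
  R_B = -M₀/L = -16/6 = -8/3 kN
Load 3 — applied couple M₀=7 kN·m at a=3/2 m (b=L-a=9/2):
  R_A = M₀/L = 7/6 kN
  R_B = -M₀/L = -7/6 kN
Load 4 — point force P=9 kN at a=2 m (b=L-a=4):
  R_A = Pb/L = 9·4/6 = 6 kN
  R_B = Pa/L = 9·2/6 = 3 kN
Superposition: R_A = -67/6 kN, R_B = -131/6 kN

R_A = -67/6 kN, R_B = -131/6 kN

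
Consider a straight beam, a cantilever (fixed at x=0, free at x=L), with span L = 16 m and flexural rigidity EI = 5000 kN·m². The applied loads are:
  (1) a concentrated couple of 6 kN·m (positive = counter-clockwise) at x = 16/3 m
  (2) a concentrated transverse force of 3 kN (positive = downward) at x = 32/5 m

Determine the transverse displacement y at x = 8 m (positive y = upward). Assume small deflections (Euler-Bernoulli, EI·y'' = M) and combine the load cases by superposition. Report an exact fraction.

Load 1 — applied couple M₀=6 kN·m at a=16/3 m (b=L-a=32/3):
  y_1 = M₀a(2x-a)/(2EI)  [x>a] = 6·(16/3)·(2·8-(16/3))/(2·5000) = 64/1875 m
Load 2 — point force P=3 kN at a=32/5 m (b=L-a=48/5):
  y_2 = -Pa²(3x-a)/(6EI)  [x>a] = -3·(32/5)²·(3·8-(32/5))/(6·5000) = -5632/78125 m
Superposition: y = Σ y_i = -8896/234375 m ≈ -0.037956 m

y(8) = -8896/234375 m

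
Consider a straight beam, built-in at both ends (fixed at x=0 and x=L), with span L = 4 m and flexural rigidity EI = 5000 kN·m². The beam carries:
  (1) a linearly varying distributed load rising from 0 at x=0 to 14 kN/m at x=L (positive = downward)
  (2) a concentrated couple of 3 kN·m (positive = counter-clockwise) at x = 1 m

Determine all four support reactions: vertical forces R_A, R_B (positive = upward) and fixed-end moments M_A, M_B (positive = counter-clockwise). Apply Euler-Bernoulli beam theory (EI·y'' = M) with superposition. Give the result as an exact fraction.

R_A = 1479/160 kN, M_A = 1657/240 kN·m, R_B = 3001/160 kN, M_B = -821/80 kN·m

Load 1 — triangular load w₀=14 kN/m (0→w₀ over full span):
  R_A = 3w₀L/20 = 3·14·4/20 = 42/5 kN
  M_A = w₀L²/30 = 14·4²/30 = 112/15 kN·m
  R_B = 7w₀L/20 = 7·14·4/20 = 98/5 kN
  M_B = -w₀L²/20 = -14·4²/20 = -56/5 kN·m
Load 2 — applied couple M₀=3 kN·m at a=1 m (b=L-a=3):
  R_A = 6M₀ab/L³ = 6·3·1·3/4³ = 27/32 kN
  M_A = M₀b(2a-b)/L² = 3·3·(2·1-3)/4² = -9/16 kN·m
  R_B = -6M₀ab/L³ = -6·3·1·3/4³ = -27/32 kN
  M_B = M₀a(2b-a)/L² = 3·1·(2·3-1)/4² = 15/16 kN·m
Superposition: R_A = 1479/160 kN, M_A = 1657/240 kN·m, R_B = 3001/160 kN, M_B = -821/80 kN·m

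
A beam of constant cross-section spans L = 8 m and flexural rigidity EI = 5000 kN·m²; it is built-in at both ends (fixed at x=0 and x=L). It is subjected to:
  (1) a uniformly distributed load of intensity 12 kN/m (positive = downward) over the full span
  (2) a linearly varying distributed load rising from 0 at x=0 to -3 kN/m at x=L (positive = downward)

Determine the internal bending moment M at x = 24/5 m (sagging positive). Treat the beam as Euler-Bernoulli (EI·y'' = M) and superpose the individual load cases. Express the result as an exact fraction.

Load 1 — uniform load w=12 kN/m over full span:
  M_1 = wLx/2 - wL²/12 - wx²/2 = 12·8·(24/5)/2 - 12·8²/12 - 12·(24/5)²/2 = 704/25 kN·m
Load 2 — triangular load w₀=-3 kN/m (0→w₀ over full span):
  M_2 = 3w₀Lx/20 - w₀L²/30 - w₀x³/(6L) = 3·(-3)·8·(24/5)/20 - (-3)·8²/30 - (-3)·(24/5)³/(6·8) = -496/125 kN·m
Superposition: M = Σ M_i = 3024/125 kN·m ≈ 24.192000 kN·m

M(24/5) = 3024/125 kN·m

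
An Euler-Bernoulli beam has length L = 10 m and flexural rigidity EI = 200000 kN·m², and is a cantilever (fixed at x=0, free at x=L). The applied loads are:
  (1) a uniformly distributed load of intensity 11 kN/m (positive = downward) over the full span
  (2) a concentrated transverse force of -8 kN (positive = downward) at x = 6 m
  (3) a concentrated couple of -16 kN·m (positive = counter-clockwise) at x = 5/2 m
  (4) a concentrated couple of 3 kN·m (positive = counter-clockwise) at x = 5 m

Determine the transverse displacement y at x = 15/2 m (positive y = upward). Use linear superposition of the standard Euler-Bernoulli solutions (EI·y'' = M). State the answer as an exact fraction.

y(15/2) = -1096649/25600000 m

Load 1 — uniform load w=11 kN/m over full span:
  y_1 = -wx²(x²-4Lx+6L²)/(24EI) = -11·(15/2)²·((15/2)²-4·10·(15/2)+6·10²)/(24·200000) = -1881/40960 m
Load 2 — point force P=-8 kN at a=6 m (b=L-a=4):
  y_2 = -Pa²(3x-a)/(6EI)  [x>a] = -(-8)·6²·(3·(15/2)-6)/(6·200000) = 99/25000 m
Load 3 — applied couple M₀=-16 kN·m at a=5/2 m (b=L-a=15/2):
  y_3 = M₀a(2x-a)/(2EI)  [x>a] = (-16)·(5/2)·(2·(15/2)-(5/2))/(2·200000) = -1/800 m
Load 4 — applied couple M₀=3 kN·m at a=5 m (b=L-a=5):
  y_4 = M₀a(2x-a)/(2EI)  [x>a] = 3·5·(2·(15/2)-5)/(2·200000) = 3/8000 m
Superposition: y = Σ y_i = -1096649/25600000 m ≈ -0.042838 m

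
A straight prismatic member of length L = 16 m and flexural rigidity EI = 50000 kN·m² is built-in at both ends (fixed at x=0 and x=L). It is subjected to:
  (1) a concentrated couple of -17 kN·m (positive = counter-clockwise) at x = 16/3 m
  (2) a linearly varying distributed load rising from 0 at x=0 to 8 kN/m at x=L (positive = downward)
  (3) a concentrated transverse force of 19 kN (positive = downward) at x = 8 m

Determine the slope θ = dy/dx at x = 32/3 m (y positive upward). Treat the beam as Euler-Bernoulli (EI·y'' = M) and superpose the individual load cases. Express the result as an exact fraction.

Load 1 — applied couple M₀=-17 kN·m at a=16/3 m (b=L-a=32/3):
  θ_1 = (R_Ax²/2 - M_Ax - M₀(x-a))/EI  [x>a] with R_A=-17/12, M_A=0 = ((-17/12)·(32/3)²/2 - 0·(32/3) - (-17)·((32/3)-(16/3)))/50000 = 17/84375 rad
Load 2 — triangular load w₀=8 kN/m (0→w₀ over full span):
  θ_2 = -w₀(2x(L-x)(L-2x)(x+2L)+x²(L-x)²)/(120LEI) = -8·(2·(32/3)·(16-(32/3))·(16-2·(32/3))·((32/3)+2·16)+(32/3)²·(16-(32/3))²)/(120·16·50000) = 7168/3796875 rad
Load 3 — point force P=19 kN at a=8 m (b=L-a=8):
  θ_3 = Pa²(L-x)(2bL-(3b+a)(L-x))/(2L³EI)  [x>a] = 19·8²·(16-(32/3))·(2·8·16-(3·8+8)·(16-(32/3)))/(2·16³·50000) = 38/28125 rad
Superposition: θ = Σ θ_i = 13063/3796875 rad ≈ 0.003440 rad

θ(32/3) = 13063/3796875 rad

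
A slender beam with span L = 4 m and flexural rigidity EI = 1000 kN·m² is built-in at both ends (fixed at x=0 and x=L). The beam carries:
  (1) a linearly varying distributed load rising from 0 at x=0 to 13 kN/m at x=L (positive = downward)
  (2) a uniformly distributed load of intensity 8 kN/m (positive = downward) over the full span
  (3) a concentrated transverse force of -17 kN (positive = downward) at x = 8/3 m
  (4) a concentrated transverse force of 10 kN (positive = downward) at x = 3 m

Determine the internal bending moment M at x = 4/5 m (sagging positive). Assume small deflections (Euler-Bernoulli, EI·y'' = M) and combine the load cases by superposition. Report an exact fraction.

Load 1 — triangular load w₀=13 kN/m (0→w₀ over full span):
  M_1 = 3w₀Lx/20 - w₀L²/30 - w₀x³/(6L) = 3·13·4·(4/5)/20 - 13·4²/30 - 13·(4/5)³/(6·4) = -364/375 kN·m
Load 2 — uniform load w=8 kN/m over full span:
  M_2 = wLx/2 - wL²/12 - wx²/2 = 8·4·(4/5)/2 - 8·4²/12 - 8·(4/5)²/2 = -32/75 kN·m
Load 3 — point force P=-17 kN at a=8/3 m (b=L-a=4/3):
  M_3 = Pb²(3a+b)x/L³ - Pab²/L²  [x≤a] = (-17)·(4/3)²·(3·(8/3)+(4/3))·(4/5)/4³ - (-17)·(8/3)·(4/3)²/4² = 68/45 kN·m
Load 4 — point force P=10 kN at a=3 m (b=L-a=1):
  M_4 = Pb²(3a+b)x/L³ - Pab²/L²  [x≤a] = 10·1²·(3·3+1)·(4/5)/4³ - 10·3·1²/4² = -5/8 kN·m
Superposition: M = Σ M_i = -4601/9000 kN·m ≈ -0.511222 kN·m

M(4/5) = -4601/9000 kN·m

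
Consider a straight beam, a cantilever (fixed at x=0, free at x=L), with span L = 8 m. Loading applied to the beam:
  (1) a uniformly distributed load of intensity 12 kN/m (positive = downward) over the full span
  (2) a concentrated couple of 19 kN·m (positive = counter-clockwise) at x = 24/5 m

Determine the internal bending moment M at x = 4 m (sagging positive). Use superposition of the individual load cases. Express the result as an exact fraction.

Load 1 — uniform load w=12 kN/m over full span:
  M_1 = -w(L-x)²/2 = -12·(8-4)²/2 = -96 kN·m
Load 2 — applied couple M₀=19 kN·m at a=24/5 m (b=L-a=16/5):
  M_2 = M₀  [x≤a] = 19 = 19 kN·m
Superposition: M = Σ M_i = -77 kN·m ≈ -77.000000 kN·m

M(4) = -77 kN·m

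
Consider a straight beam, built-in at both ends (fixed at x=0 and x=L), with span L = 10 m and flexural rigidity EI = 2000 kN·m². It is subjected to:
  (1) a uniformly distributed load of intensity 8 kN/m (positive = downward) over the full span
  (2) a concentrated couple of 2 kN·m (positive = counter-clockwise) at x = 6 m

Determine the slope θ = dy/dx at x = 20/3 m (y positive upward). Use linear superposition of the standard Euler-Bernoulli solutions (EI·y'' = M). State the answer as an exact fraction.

θ(20/3) = 5081/202500 rad

Load 1 — uniform load w=8 kN/m over full span:
  θ_1 = -wx(L-x)(L-2x)/(12EI) = -8·(20/3)·(10-(20/3))·(10-2·(20/3))/(12·2000) = 2/81 rad
Load 2 — applied couple M₀=2 kN·m at a=6 m (b=L-a=4):
  θ_2 = (R_Ax²/2 - M_Ax - M₀(x-a))/EI  [x>a] with R_A=36/125, M_A=16/25 = ((36/125)·(20/3)²/2 - (16/25)·(20/3) - 2·((20/3)-6))/2000 = 1/2500 rad
Superposition: θ = Σ θ_i = 5081/202500 rad ≈ 0.025091 rad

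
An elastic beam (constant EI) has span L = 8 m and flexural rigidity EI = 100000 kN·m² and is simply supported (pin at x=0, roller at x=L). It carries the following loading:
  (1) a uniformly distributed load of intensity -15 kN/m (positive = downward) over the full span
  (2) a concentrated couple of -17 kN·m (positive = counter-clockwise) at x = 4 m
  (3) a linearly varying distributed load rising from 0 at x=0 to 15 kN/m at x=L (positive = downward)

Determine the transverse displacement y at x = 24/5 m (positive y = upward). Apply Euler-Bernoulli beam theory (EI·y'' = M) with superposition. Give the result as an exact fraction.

y(24/5) = 71749/19531250 m

Load 1 — uniform load w=-15 kN/m over full span:
  y_1 = -wx(L³-2Lx²+x³)/(24EI) = -(-15)·(24/5)·(8³-2·8·(24/5)²+(24/5)³)/(24·100000) = 2976/390625 m
Load 2 — applied couple M₀=-17 kN·m at a=4 m (b=L-a=4):
  y_2 = (M₀x³/(6L)-M₀(x-a)²/2+C₁x)/EI  [x>a] with C₁=M₀(3b²-L²)/(6L)=17/3 = ((-17)·(24/5)³/(6·8)-(-17)·((24/5)-4)²/2+(17/3)·(24/5))/100000 = -51/781250 m
Load 3 — triangular load w₀=15 kN/m (0→w₀ over full span):
  y_3 = -w₀x(7L⁴-10L²x²+3x⁴)/(360LEI) = -15·(24/5)·(7·8⁴-10·8²·(24/5)²+3·(24/5)⁴)/(360·8·100000) = -37888/9765625 m
Superposition: y = Σ y_i = 71749/19531250 m ≈ 0.003674 m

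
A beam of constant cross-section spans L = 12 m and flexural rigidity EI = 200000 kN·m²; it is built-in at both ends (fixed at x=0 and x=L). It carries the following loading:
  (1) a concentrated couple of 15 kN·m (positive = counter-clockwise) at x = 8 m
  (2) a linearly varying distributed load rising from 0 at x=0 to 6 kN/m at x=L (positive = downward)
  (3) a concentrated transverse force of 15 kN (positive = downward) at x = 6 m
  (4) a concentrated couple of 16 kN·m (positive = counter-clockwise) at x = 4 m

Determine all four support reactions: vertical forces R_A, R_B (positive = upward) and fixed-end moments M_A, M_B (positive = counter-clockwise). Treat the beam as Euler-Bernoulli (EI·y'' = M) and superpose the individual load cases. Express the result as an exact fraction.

R_A = 1957/90 kN, M_A = 563/10 kN·m, R_B = 2633/90 kN, M_B = -1811/30 kN·m

Load 1 — applied couple M₀=15 kN·m at a=8 m (b=L-a=4):
  R_A = 6M₀ab/L³ = 6·15·8·4/12³ = 5/3 kN
  M_A = M₀b(2a-b)/L² = 15·4·(2·8-4)/12² = 5 kN·m
  R_B = -6M₀ab/L³ = -6·15·8·4/12³ = -5/3 kN
  M_B = M₀a(2b-a)/L² = 15·8·(2·4-8)/12² = 0 kN·m
Load 2 — triangular load w₀=6 kN/m (0→w₀ over full span):
  R_A = 3w₀L/20 = 3·6·12/20 = 54/5 kN
  M_A = w₀L²/30 = 6·12²/30 = 144/5 kN·m
  R_B = 7w₀L/20 = 7·6·12/20 = 126/5 kN
  M_B = -w₀L²/20 = -6·12²/20 = -216/5 kN·m
Load 3 — point force P=15 kN at a=6 m (b=L-a=6):
  R_A = Pb²(3a+b)/L³ = 15·6²·(3·6+6)/12³ = 15/2 kN
  M_A = Pab²/L² = 15·6·6²/12² = 45/2 kN·m
  R_B = Pa²(a+3b)/L³ = 15·6²·(6+3·6)/12³ = 15/2 kN
  M_B = -Pa²b/L² = -15·6²·6/12² = -45/2 kN·m
Load 4 — applied couple M₀=16 kN·m at a=4 m (b=L-a=8):
  R_A = 6M₀ab/L³ = 6·16·4·8/12³ = 16/9 kN
  M_A = M₀b(2a-b)/L² = 16·8·(2·4-8)/12² = 0 kN·m
  R_B = -6M₀ab/L³ = -6·16·4·8/12³ = -16/9 kN
  M_B = M₀a(2b-a)/L² = 16·4·(2·8-4)/12² = 16/3 kN·m
Superposition: R_A = 1957/90 kN, M_A = 563/10 kN·m, R_B = 2633/90 kN, M_B = -1811/30 kN·m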